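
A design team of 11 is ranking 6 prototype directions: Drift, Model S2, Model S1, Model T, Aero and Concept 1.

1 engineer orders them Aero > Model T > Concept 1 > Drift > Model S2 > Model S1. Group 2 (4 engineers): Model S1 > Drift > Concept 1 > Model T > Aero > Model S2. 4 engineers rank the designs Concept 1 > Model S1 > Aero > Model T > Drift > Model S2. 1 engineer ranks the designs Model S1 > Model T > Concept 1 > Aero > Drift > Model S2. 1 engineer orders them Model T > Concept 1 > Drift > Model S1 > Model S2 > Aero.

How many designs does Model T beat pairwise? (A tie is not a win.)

3

Model T against each rival (11 engineers):
Model T vs Drift: 1+4+1+1 = 7 for Model T, 4 for Drift — Model T by 7–4.
Model T vs Model S2: Model T wins 11–0.
Model T vs Model S1: Model T preferred on 1+1 = 2 ballots; Model S1 wins 9–2.
Model T–Aero: Model T 6–5.
Model T vs Concept 1: Concept 1 wins 8–3.
Model T beats Drift, Model S2, Aero; loses to Model S1, Concept 1 — 3 pairwise wins.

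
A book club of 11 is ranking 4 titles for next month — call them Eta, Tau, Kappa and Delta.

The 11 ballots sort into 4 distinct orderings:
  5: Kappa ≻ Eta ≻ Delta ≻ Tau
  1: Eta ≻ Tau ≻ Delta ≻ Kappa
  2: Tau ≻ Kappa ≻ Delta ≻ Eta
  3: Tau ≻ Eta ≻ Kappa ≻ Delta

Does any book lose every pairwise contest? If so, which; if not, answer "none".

Head-to-head results (11 members):
Eta–Tau: Eta 6–5.
Eta vs Kappa: 1+3 = 4 for Eta, 7 for Kappa — Kappa by 7–4.
Eta–Delta: Eta 9–2.
Tau vs Kappa: 6 to 5, Tau.
Tau vs Delta: 6 to 5, Tau.
Kappa vs Delta: Kappa preferred on 5+2+3 = 10 ballots; Kappa wins 10–1.
Delta is beaten in every head-to-head and is the Condorcet loser.

Delta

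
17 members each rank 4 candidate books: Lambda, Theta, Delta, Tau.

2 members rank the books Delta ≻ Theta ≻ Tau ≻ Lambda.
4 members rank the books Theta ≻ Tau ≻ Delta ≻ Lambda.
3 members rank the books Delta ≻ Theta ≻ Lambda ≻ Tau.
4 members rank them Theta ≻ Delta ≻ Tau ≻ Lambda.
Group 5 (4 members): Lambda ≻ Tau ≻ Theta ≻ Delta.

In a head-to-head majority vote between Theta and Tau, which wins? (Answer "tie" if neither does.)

Ballots ranking Theta above Tau: 2 + 4 + 3 + 4 = 13.
Ballots ranking Tau above Theta: 17 − 13 = 4.
Theta wins the head-to-head 13–4.

Theta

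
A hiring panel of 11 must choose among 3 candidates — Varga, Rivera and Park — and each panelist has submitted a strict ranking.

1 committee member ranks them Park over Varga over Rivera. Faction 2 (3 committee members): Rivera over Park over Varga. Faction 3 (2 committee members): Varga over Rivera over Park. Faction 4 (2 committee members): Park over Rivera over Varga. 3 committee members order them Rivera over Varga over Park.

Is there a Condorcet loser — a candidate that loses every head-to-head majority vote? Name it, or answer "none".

Head-to-head results (11 committee members):
Varga vs Rivera: 3 to 8, Rivera.
Varga vs Park: Park wins 6–5.
Rivera–Park: Rivera 8–3.
Only Varga has no wins; Varga is the Condorcet loser.

Varga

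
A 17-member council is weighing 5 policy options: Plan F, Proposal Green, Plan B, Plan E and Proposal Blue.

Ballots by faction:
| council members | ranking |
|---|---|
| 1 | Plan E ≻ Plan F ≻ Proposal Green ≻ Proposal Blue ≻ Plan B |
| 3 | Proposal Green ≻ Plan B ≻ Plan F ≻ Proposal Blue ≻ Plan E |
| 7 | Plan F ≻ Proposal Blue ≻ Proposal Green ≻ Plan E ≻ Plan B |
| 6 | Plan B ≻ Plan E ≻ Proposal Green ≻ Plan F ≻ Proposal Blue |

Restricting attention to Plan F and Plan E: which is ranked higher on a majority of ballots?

Plan F

Ballots ranking Plan F above Plan E: 3 + 7 = 10.
Ballots ranking Plan E above Plan F: 17 − 10 = 7.
Plan F wins the head-to-head 10–7.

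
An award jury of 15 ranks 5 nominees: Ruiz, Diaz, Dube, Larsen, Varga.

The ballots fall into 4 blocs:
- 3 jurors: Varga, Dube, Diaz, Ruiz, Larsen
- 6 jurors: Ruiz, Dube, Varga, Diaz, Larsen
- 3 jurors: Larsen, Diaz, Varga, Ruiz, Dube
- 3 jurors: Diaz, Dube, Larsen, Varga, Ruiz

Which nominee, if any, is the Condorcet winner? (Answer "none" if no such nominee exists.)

none

Pairwise majorities:
Ruiz vs Diaz: 6 for Ruiz, 9 for Diaz — Diaz by 9–6.
Ruiz vs Dube: 9 to 6, Ruiz.
Ruiz vs Larsen: Ruiz is ranked higher on 3+6 = 9 ballots, Larsen on 6. Ruiz wins 9–6.
Ruiz vs Varga: 6 for Ruiz, 9 for Varga — Varga by 9–6.
Diaz–Dube: Dube 9–6.
Diaz–Larsen: Diaz 12–3.
Diaz vs Varga: Varga wins 9–6.
Dube vs Larsen: Dube is ranked higher on 3+6+3 = 12 ballots, Larsen on 3. Dube wins 12–3.
Dube vs Varga: Dube preferred on 6+3 = 9 ballots; Dube wins 9–6.
Larsen vs Varga: 3+3 = 6 for Larsen, 9 for Varga — Varga by 9–6.
Every nominee loses at least once (Ruiz loses to Diaz; Diaz loses to Dube; Dube loses to Ruiz; Larsen loses to Ruiz; Varga loses to Dube). The majority relation contains the cycle Ruiz > Dube > Diaz > Ruiz, so there is no Condorcet winner.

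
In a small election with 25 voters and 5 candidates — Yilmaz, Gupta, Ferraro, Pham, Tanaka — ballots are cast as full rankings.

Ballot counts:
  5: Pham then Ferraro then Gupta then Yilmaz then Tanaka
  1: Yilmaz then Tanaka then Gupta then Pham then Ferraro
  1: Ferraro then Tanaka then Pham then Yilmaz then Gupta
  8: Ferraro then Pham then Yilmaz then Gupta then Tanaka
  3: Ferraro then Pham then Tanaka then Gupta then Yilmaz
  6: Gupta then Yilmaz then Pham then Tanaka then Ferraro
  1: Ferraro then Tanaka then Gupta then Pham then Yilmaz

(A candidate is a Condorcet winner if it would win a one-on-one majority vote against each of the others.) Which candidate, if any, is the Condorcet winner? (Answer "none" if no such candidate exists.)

Ferraro

Head-to-head results (25 voters):
Yilmaz vs Gupta: Gupta, 15–10.
Yilmaz–Ferraro: Ferraro 18–7.
Yilmaz–Pham: Pham 18–7.
Yilmaz vs Tanaka: Yilmaz, 20–5.
Gupta–Ferraro: Ferraro 18–7.
Gupta–Pham: Pham 17–8.
Gupta vs Tanaka: Gupta wins 19–6.
Ferraro–Pham: Ferraro 13–12.
Ferraro vs Tanaka: Ferraro, 18–7.
Pham vs Tanaka: Pham, 22–3.
Only Ferraro has no losses; Ferraro is the Condorcet winner.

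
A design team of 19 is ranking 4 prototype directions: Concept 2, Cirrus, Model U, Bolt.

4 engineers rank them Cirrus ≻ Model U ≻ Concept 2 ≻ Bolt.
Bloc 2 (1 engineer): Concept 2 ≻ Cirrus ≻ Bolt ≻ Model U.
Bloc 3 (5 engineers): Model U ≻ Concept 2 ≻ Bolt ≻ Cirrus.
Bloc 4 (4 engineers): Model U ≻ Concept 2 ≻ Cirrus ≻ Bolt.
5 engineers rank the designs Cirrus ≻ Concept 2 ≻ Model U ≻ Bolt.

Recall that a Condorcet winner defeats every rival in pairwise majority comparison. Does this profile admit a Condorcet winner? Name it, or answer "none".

Head-to-head results (19 engineers):
Concept 2 vs Cirrus: Concept 2 wins 10–9.
Concept 2 vs Model U: Model U wins 13–6.
Concept 2–Bolt: Concept 2 19–0.
Cirrus vs Model U: Cirrus wins 10–9.
Cirrus vs Bolt: Cirrus wins 14–5.
Model U vs Bolt: Model U wins 18–1.
Every design loses at least once (Concept 2 loses to Model U; Cirrus loses to Concept 2; Model U loses to Cirrus; Bolt loses to Concept 2). The majority relation contains the cycle Concept 2 → Cirrus → Model U → Concept 2, so there is no Condorcet winner.

none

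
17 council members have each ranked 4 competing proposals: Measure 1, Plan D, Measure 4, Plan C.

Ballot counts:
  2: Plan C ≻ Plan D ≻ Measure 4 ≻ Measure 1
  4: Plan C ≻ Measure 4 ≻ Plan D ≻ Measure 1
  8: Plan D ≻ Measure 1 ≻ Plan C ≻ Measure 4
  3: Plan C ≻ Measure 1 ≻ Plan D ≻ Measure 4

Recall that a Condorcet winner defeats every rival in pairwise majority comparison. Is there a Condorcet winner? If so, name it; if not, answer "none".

Head-to-head results (17 council members):
Measure 1 vs Plan D: Plan D wins 14–3.
Measure 1–Measure 4: Measure 1 11–6.
Measure 1–Plan C: Plan C 9–8.
Plan D vs Measure 4: Plan D wins 13–4.
Plan D–Plan C: Plan C 9–8.
Measure 4 vs Plan C: Plan C, 17–0.
Plan C wins every pairwise contest, so Plan C is the Condorcet winner.

Plan C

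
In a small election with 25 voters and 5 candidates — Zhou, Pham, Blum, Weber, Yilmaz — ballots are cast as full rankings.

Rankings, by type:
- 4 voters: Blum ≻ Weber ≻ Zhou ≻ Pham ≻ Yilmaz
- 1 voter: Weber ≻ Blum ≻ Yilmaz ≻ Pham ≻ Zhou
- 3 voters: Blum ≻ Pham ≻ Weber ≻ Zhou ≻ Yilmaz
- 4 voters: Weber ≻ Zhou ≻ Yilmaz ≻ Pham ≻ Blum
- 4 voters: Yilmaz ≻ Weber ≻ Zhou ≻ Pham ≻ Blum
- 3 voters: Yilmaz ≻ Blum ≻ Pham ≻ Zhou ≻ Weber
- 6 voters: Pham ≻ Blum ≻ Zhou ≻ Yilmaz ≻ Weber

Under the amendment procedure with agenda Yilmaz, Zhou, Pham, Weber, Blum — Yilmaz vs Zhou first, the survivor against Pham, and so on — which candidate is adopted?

Blum

Round 1: Yilmaz vs Zhou — 8–17, Zhou advances.
Round 2: Zhou vs Pham — 12–13, Pham advances.
Round 3: Pham vs Weber — 12–13, Weber advances.
Round 4: Weber vs Blum — 9–16, Blum advances.
Blum survives the agenda.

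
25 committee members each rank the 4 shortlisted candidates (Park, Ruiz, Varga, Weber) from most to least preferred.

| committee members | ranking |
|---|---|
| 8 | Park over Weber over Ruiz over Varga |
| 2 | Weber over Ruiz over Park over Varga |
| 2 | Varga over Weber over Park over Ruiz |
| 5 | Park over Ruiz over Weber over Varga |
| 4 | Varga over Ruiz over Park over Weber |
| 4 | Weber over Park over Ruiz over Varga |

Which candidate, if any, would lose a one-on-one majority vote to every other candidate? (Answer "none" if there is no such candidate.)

Pairwise majorities:
Park vs Ruiz: 19 to 6, Park.
Park vs Varga: Park, 19–6.
Park vs Weber: 8+5+4 = 17 for Park, 8 for Weber — Park by 17–8.
Ruiz vs Varga: Ruiz preferred on 8+2+5+4 = 19 ballots; Ruiz wins 19–6.
Ruiz vs Weber: Weber, 16–9.
Varga vs Weber: 6 to 19, Weber.
Only Varga has no wins; Varga is the Condorcet loser.

Varga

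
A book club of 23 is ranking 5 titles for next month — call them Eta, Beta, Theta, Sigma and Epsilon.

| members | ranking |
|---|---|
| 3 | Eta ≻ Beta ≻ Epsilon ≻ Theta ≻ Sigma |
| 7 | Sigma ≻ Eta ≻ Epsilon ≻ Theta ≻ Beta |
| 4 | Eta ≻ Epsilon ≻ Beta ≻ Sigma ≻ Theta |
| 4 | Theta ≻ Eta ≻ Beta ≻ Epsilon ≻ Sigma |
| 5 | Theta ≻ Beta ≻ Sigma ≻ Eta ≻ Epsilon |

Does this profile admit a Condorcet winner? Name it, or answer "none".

none

Check each pair by majority over 23 ballots:
Eta vs Beta: 3+7+4+4 = 18 for Eta, 5 for Beta — Eta by 18–5.
Eta vs Theta: Eta preferred on 3+7+4 = 14 ballots; Eta wins 14–9.
Eta vs Sigma: 11 to 12, Sigma.
Eta vs Epsilon: Eta preferred on 3+7+4+4+5 = 23 ballots; Eta wins 23–0.
Beta vs Theta: Beta is ranked higher on 3+4 = 7 ballots, Theta on 16. Theta wins 16–7.
Beta vs Sigma: Beta is ranked higher on 3+4+4+5 = 16 ballots, Sigma on 7. Beta wins 16–7.
Beta vs Epsilon: 12 to 11, Beta.
Theta vs Sigma: Theta preferred on 3+4+5 = 12 ballots; Theta wins 12–11.
Theta vs Epsilon: 4+5 = 9 for Theta, 14 for Epsilon — Epsilon by 14–9.
Sigma vs Epsilon: 12 to 11, Sigma.
No book is unbeaten: Eta loses to Sigma; Beta loses to Eta; Theta loses to Eta; Sigma loses to Beta; Epsilon loses to Eta. In particular Eta beats Beta beats Sigma beats Eta is a majority cycle — no Condorcet winner exists.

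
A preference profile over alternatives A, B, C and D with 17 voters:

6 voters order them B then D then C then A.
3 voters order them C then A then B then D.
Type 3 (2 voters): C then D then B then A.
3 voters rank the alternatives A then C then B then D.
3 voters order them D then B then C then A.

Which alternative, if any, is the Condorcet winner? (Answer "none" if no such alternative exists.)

B

Head-to-head results (17 voters):
A vs B: 3+3 = 6 for A, 11 for B — B by 11–6.
A vs C: 3 for A, 14 for C — C by 14–3.
A vs D: D wins 11–6.
B vs C: B preferred on 6+3 = 9 ballots; B wins 9–8.
B vs D: B wins 12–5.
C vs D: D wins 9–8.
B wins every pairwise contest, so B is the Condorcet winner.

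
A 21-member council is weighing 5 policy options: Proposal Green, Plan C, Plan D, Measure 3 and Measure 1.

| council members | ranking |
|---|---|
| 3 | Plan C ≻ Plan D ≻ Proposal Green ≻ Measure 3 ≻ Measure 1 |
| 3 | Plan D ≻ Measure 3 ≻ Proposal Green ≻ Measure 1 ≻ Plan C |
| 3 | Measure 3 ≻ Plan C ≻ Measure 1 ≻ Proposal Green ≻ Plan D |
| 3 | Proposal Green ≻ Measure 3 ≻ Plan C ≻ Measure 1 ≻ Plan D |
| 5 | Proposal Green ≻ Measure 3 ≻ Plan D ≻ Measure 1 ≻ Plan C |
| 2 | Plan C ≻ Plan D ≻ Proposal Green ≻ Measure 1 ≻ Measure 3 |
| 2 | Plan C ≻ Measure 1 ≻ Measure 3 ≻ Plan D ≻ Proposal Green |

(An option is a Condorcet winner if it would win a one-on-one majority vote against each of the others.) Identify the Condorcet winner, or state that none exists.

Pairwise majorities:
Proposal Green vs Plan C: 11 to 10, Proposal Green.
Proposal Green vs Plan D: Proposal Green, 11–10.
Proposal Green vs Measure 3: Proposal Green is ranked higher on 3+3+5+2 = 13 ballots, Measure 3 on 8. Proposal Green wins 13–8.
Proposal Green vs Measure 1: Proposal Green is ranked higher on 3+3+3+5+2 = 16 ballots, Measure 1 on 5. Proposal Green wins 16–5.
Plan C–Plan D: Plan C 13–8.
Plan C vs Measure 3: Measure 3, 14–7.
Plan C–Measure 1: Plan C 13–8.
Plan D vs Measure 3: 8 to 13, Measure 3.
Plan D vs Measure 1: Plan D, 13–8.
Measure 3 vs Measure 1: 3+3+3+3+5 = 17 for Measure 3, 4 for Measure 1 — Measure 3 by 17–4.
Proposal Green defeats every rival head-to-head and is the Condorcet winner.

Proposal Green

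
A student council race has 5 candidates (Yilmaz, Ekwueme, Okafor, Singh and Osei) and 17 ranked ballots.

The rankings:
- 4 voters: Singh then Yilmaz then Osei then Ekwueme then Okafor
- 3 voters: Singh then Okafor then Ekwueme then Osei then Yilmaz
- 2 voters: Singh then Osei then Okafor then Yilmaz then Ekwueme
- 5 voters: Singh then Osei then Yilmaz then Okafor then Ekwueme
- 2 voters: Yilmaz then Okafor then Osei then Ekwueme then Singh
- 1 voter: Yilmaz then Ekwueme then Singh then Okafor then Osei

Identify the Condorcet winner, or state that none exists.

Pairwise majorities:
Yilmaz vs Ekwueme: Yilmaz preferred on 4+2+5+2+1 = 14 ballots; Yilmaz wins 14–3.
Yilmaz vs Okafor: 4+5+2+1 = 12 for Yilmaz, 5 for Okafor — Yilmaz by 12–5.
Yilmaz vs Singh: Yilmaz preferred on 2+1 = 3 ballots; Singh wins 14–3.
Yilmaz vs Osei: 7 to 10, Osei.
Ekwueme vs Okafor: 5 to 12, Okafor.
Ekwueme vs Singh: Ekwueme is ranked higher on 2+1 = 3 ballots, Singh on 14. Singh wins 14–3.
Ekwueme vs Osei: Ekwueme preferred on 3+1 = 4 ballots; Osei wins 13–4.
Okafor vs Singh: 2 to 15, Singh.
Okafor vs Osei: 6 to 11, Osei.
Singh vs Osei: 15 to 2, Singh.
Singh beats each of Yilmaz, Ekwueme, Okafor, Osei — Singh is the Condorcet winner.

Singh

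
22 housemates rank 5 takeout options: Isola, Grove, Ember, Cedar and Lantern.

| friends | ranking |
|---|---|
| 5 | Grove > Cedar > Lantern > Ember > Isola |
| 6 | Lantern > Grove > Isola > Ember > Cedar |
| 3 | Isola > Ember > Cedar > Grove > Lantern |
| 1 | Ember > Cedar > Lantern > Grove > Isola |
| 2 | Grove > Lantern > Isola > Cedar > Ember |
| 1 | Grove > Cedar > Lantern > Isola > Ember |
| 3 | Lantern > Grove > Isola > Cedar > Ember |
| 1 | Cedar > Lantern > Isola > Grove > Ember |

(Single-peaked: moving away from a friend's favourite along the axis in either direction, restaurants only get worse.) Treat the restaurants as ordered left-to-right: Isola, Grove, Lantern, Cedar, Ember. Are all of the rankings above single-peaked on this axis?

no

Axis positions: Isola=1, Grove=2, Lantern=3, Cedar=4, Ember=5.
Faction 1: ranking walks positions 2-4-3-5-1; Cedar is ranked above Lantern even though Lantern lies between Cedar and the peak Grove on the axis — preferences dip and rise again. Not single-peaked.
Faction 2: ranking walks positions 3-2-1-5-4; Ember is ranked above Cedar even though Cedar lies between Ember and the peak Lantern on the axis — preferences dip and rise again. Not single-peaked.
Faction 3: ranking walks positions 1-5-4-2-3; Ember is ranked above Grove even though Grove lies between Ember and the peak Isola on the axis — preferences dip and rise again. Not single-peaked.
Faction 4 (peak Ember at position 5): ranking walks positions 5-4-3-2-1, expanding outward from the peak — single-peaked.
Faction 5 (peak Grove at position 2): ranking walks positions 2-3-1-4-5, expanding outward from the peak — single-peaked.
Faction 6: ranking walks positions 2-4-3-1-5; Cedar is ranked above Lantern even though Lantern lies between Cedar and the peak Grove on the axis — preferences dip and rise again. Not single-peaked.
Faction 7 (peak Lantern at position 3): ranking walks positions 3-2-1-4-5, expanding outward from the peak — single-peaked.
Faction 8: ranking walks positions 4-3-1-2-5; Isola is ranked above Grove even though Grove lies between Isola and the peak Cedar on the axis — preferences dip and rise again. Not single-peaked.
Faction 1 violates single-peakedness, so the profile is not single-peaked on this axis.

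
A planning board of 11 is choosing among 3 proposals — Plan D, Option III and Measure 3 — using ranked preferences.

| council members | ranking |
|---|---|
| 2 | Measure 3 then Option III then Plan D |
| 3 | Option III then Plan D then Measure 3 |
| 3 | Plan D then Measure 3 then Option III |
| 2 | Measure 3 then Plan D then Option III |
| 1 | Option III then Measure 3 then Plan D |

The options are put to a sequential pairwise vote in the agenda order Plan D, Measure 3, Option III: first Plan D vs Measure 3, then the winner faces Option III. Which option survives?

Round 1: Plan D vs Measure 3 — 6–5, Plan D advances.
Round 2: Plan D vs Option III — 5–6, Option III advances.
Option III survives the agenda.

Option III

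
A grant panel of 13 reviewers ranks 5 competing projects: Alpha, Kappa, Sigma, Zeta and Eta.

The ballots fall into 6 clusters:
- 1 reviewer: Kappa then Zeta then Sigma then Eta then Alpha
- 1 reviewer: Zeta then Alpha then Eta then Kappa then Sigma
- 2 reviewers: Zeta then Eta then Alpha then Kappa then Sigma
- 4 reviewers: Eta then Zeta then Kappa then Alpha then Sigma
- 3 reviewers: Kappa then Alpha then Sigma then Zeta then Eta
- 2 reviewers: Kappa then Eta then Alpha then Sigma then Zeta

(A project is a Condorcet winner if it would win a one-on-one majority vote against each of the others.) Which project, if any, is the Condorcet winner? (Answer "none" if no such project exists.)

Zeta

Head-to-head results (13 reviewers):
Alpha–Kappa: Kappa 10–3.
Alpha vs Sigma: Alpha wins 12–1.
Alpha–Zeta: Zeta 8–5.
Alpha–Eta: Eta 9–4.
Kappa vs Sigma: Kappa, 13–0.
Kappa–Zeta: Zeta 7–6.
Kappa vs Eta: Eta wins 7–6.
Sigma–Zeta: Zeta 8–5.
Sigma vs Eta: Eta, 9–4.
Zeta vs Eta: Zeta, 7–6.
Zeta beats each of Alpha, Kappa, Sigma, Eta — Zeta is the Condorcet winner.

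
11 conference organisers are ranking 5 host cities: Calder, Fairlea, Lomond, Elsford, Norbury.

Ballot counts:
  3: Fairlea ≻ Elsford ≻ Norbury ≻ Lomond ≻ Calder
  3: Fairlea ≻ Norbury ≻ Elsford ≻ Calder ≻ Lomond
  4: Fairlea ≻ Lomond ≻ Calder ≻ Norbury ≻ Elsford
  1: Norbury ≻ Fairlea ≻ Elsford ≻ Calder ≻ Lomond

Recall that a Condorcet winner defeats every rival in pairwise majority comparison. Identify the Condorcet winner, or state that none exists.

Fairlea

Pairwise majorities:
Calder vs Fairlea: Fairlea wins 11–0.
Calder–Lomond: Lomond 7–4.
Calder vs Elsford: Elsford, 7–4.
Calder vs Norbury: Norbury, 7–4.
Fairlea vs Lomond: Fairlea, 11–0.
Fairlea vs Elsford: 3+3+4+1 = 11 for Fairlea, 0 for Elsford — Fairlea by 11–0.
Fairlea vs Norbury: Fairlea, 10–1.
Lomond vs Elsford: Lomond preferred on 4 ballots; Elsford wins 7–4.
Lomond vs Norbury: Lomond preferred on 4 ballots; Norbury wins 7–4.
Elsford vs Norbury: 3 for Elsford, 8 for Norbury — Norbury by 8–3.
Only Fairlea has no losses; Fairlea is the Condorcet winner.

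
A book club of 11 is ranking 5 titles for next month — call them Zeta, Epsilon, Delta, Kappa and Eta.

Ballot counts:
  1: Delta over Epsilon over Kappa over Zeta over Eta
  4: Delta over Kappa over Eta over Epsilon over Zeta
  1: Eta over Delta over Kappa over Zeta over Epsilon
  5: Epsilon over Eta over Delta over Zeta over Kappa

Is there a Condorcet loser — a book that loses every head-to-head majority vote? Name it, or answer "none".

Head-to-head results (11 members):
Zeta vs Epsilon: Zeta is ranked higher on 1 ballot, Epsilon on 10. Epsilon wins 10–1.
Zeta vs Delta: Delta wins 11–0.
Zeta vs Kappa: Kappa, 6–5.
Zeta vs Eta: Zeta is ranked higher on 1 ballot, Eta on 10. Eta wins 10–1.
Epsilon vs Delta: Delta, 6–5.
Epsilon vs Kappa: Epsilon, 6–5.
Epsilon vs Eta: 1+5 = 6 for Epsilon, 5 for Eta — Epsilon by 6–5.
Delta vs Kappa: Delta wins 11–0.
Delta vs Eta: 1+4 = 5 for Delta, 6 for Eta — Eta by 6–5.
Kappa vs Eta: Eta wins 6–5.
Only Zeta has no wins; Zeta is the Condorcet loser.

Zeta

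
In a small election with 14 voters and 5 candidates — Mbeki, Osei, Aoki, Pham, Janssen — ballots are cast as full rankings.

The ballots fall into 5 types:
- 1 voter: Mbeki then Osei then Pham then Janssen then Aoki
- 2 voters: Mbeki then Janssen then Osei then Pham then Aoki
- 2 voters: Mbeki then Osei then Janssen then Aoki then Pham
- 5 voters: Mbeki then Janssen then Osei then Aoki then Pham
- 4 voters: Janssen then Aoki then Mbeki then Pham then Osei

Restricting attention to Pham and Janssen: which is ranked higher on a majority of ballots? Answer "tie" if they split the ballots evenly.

Ballots ranking Pham above Janssen: 1.
Ballots ranking Janssen above Pham: 14 − 1 = 13.
Janssen wins the head-to-head 13–1.

Janssen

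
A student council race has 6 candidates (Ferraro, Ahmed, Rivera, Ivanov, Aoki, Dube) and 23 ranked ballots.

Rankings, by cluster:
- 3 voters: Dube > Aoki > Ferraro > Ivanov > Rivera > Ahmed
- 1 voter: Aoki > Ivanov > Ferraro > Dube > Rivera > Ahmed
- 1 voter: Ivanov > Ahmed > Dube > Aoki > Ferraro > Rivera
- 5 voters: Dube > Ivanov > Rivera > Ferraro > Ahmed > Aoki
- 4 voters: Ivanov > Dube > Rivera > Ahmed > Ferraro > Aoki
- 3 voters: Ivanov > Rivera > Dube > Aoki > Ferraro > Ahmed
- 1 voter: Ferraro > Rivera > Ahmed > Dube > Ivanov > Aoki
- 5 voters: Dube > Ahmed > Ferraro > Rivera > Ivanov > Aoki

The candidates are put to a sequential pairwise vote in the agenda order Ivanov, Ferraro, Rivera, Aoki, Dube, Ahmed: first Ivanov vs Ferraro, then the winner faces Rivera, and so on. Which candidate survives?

Dube

Round 1: Ivanov vs Ferraro — 14–9, Ivanov advances.
Round 2: Ivanov vs Rivera — 17–6, Ivanov advances.
Round 3: Ivanov vs Aoki — 19–4, Ivanov advances.
Round 4: Ivanov vs Dube — 9–14, Dube advances.
Round 5: Dube vs Ahmed — 21–2, Dube advances.
The agenda winner is Dube.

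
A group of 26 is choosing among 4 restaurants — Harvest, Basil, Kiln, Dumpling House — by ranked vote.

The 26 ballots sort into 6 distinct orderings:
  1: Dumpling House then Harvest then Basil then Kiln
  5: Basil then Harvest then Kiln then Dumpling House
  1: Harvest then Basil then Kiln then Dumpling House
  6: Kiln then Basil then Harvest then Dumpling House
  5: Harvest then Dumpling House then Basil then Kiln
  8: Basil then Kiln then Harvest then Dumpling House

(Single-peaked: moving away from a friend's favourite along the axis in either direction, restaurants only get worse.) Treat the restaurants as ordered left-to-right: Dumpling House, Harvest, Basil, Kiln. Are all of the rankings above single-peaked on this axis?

yes

Axis positions: Dumpling House=1, Harvest=2, Basil=3, Kiln=4.
Cluster 1 (peak Dumpling House at position 1): ranking walks positions 1-2-3-4, expanding outward from the peak — single-peaked.
Cluster 2 (peak Basil at position 3): ranking walks positions 3-2-4-1, expanding outward from the peak — single-peaked.
Cluster 3 (peak Harvest at position 2): ranking walks positions 2-3-4-1, expanding outward from the peak — single-peaked.
Cluster 4 (peak Kiln at position 4): ranking walks positions 4-3-2-1, expanding outward from the peak — single-peaked.
Cluster 5 (peak Harvest at position 2): ranking walks positions 2-1-3-4, expanding outward from the peak — single-peaked.
Cluster 6 (peak Basil at position 3): ranking walks positions 3-4-2-1, expanding outward from the peak — single-peaked.
Every ranking is single-peaked on this axis.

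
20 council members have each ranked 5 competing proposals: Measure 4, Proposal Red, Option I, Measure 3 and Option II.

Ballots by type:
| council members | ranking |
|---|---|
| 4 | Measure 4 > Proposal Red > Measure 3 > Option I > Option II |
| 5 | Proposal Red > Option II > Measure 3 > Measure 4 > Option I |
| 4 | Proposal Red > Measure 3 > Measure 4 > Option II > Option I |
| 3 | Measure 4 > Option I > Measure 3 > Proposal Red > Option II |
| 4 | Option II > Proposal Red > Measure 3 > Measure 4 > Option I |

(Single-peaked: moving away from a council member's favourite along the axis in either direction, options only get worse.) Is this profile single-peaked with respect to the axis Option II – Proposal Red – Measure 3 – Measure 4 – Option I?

Axis positions: Option II=1, Proposal Red=2, Measure 3=3, Measure 4=4, Option I=5.
Type 1: ranking walks positions 4-2-3-5-1; Proposal Red is ranked above Measure 3 even though Measure 3 lies between Proposal Red and the peak Measure 4 on the axis — preferences dip and rise again. Not single-peaked.
Type 2 (peak Proposal Red at position 2): ranking walks positions 2-1-3-4-5, expanding outward from the peak — single-peaked.
Type 3 (peak Proposal Red at position 2): ranking walks positions 2-3-4-1-5, expanding outward from the peak — single-peaked.
Type 4 (peak Measure 4 at position 4): ranking walks positions 4-5-3-2-1, expanding outward from the peak — single-peaked.
Type 5 (peak Option II at position 1): ranking walks positions 1-2-3-4-5, expanding outward from the peak — single-peaked.
Type 1 violates single-peakedness, so the profile is not single-peaked on this axis.

no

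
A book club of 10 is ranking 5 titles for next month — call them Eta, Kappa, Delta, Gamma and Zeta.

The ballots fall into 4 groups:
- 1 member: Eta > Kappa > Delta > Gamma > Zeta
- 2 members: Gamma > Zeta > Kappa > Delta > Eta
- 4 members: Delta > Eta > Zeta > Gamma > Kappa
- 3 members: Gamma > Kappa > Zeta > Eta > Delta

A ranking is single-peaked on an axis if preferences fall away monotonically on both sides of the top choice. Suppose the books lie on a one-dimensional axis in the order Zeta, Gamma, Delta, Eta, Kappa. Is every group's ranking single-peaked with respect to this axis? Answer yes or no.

no

Axis positions: Zeta=1, Gamma=2, Delta=3, Eta=4, Kappa=5.
Group 1 (peak Eta at position 4): ranking walks positions 4-5-3-2-1, expanding outward from the peak — single-peaked.
Group 2: ranking walks positions 2-1-5-3-4; Kappa is ranked above Delta even though Delta lies between Kappa and the peak Gamma on the axis — preferences dip and rise again. Not single-peaked.
Group 3: ranking walks positions 3-4-1-2-5; Zeta is ranked above Gamma even though Gamma lies between Zeta and the peak Delta on the axis — preferences dip and rise again. Not single-peaked.
Group 4: ranking walks positions 2-5-1-4-3; Kappa is ranked above Delta even though Delta lies between Kappa and the peak Gamma on the axis — preferences dip and rise again. Not single-peaked.
Group 2 violates single-peakedness, so the profile is not single-peaked on this axis.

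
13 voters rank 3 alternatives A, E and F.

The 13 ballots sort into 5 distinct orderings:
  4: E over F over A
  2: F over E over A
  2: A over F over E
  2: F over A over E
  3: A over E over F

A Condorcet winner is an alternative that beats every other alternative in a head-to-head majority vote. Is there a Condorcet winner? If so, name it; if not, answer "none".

Check each pair by majority over 13 ballots:
A vs E: A, 7–6.
A–F: F 8–5.
E–F: E 7–6.
Each alternative drops at least one matchup (A loses to F; E loses to A; F loses to E); the cycle A > E > F > A rules out a Condorcet winner.

none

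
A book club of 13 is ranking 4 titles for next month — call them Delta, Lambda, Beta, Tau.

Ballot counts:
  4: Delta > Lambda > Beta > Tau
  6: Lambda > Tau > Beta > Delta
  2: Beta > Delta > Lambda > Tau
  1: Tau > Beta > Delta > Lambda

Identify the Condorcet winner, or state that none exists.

none

Pairwise majorities:
Delta vs Lambda: 4+2+1 = 7 for Delta, 6 for Lambda — Delta by 7–6.
Delta vs Beta: Delta preferred on 4 ballots; Beta wins 9–4.
Delta vs Tau: 4+2 = 6 for Delta, 7 for Tau — Tau by 7–6.
Lambda vs Beta: Lambda is ranked higher on 4+6 = 10 ballots, Beta on 3. Lambda wins 10–3.
Lambda vs Tau: 4+6+2 = 12 for Lambda, 1 for Tau — Lambda by 12–1.
Beta vs Tau: 6 to 7, Tau.
No book is unbeaten: Delta loses to Beta; Lambda loses to Delta; Beta loses to Lambda; Tau loses to Lambda. In particular Delta beats Lambda beats Beta beats Delta is a majority cycle — no Condorcet winner exists.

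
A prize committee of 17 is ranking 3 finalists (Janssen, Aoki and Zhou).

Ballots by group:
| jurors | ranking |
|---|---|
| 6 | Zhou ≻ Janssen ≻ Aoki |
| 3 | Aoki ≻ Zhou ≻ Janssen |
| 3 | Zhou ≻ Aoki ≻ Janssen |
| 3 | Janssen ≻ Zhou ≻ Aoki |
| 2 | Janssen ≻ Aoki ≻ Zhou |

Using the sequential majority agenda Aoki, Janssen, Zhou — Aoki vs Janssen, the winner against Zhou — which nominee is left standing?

Round 1: Aoki vs Janssen — 6–11, Janssen advances.
Round 2: Janssen vs Zhou — 5–12, Zhou advances.
The agenda winner is Zhou.

Zhou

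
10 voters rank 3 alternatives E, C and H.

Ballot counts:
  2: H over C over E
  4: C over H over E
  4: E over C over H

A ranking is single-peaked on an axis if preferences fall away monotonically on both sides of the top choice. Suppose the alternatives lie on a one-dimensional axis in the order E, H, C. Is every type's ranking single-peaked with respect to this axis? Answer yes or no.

Axis positions: E=1, H=2, C=3.
Type 1 (peak H at position 2): ranking walks positions 2-3-1, expanding outward from the peak — single-peaked.
Type 2 (peak C at position 3): ranking walks positions 3-2-1, expanding outward from the peak — single-peaked.
Type 3: ranking walks positions 1-3-2; C is ranked above H even though H lies between C and the peak E on the axis — preferences dip and rise again. Not single-peaked.
Type 3 violates single-peakedness, so the profile is not single-peaked on this axis.

no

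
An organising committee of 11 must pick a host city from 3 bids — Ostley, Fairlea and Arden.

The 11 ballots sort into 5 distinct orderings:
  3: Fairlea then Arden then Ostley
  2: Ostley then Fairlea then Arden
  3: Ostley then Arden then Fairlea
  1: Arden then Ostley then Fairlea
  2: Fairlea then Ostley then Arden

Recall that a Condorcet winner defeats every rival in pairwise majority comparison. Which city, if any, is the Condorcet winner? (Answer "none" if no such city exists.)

Ostley

Head-to-head results (11 organisers):
Ostley vs Fairlea: Ostley is ranked higher on 2+3+1 = 6 ballots, Fairlea on 5. Ostley wins 6–5.
Ostley vs Arden: 7 to 4, Ostley.
Fairlea vs Arden: 7 to 4, Fairlea.
Ostley beats each of Fairlea, Arden — Ostley is the Condorcet winner.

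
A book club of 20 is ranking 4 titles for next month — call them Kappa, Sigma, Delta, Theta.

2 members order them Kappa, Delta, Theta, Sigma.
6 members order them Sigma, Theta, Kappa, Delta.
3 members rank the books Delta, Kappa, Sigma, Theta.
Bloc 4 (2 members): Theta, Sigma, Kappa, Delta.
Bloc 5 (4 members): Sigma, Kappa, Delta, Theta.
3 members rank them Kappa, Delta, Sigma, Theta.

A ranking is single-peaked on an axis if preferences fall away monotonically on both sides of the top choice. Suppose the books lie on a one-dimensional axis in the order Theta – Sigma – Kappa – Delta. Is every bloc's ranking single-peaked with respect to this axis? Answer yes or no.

no

Axis positions: Theta=1, Sigma=2, Kappa=3, Delta=4.
Bloc 1: ranking walks positions 3-4-1-2; Theta is ranked above Sigma even though Sigma lies between Theta and the peak Kappa on the axis — preferences dip and rise again. Not single-peaked.
Bloc 2 (peak Sigma at position 2): ranking walks positions 2-1-3-4, expanding outward from the peak — single-peaked.
Bloc 3 (peak Delta at position 4): ranking walks positions 4-3-2-1, expanding outward from the peak — single-peaked.
Bloc 4 (peak Theta at position 1): ranking walks positions 1-2-3-4, expanding outward from the peak — single-peaked.
Bloc 5 (peak Sigma at position 2): ranking walks positions 2-3-4-1, expanding outward from the peak — single-peaked.
Bloc 6 (peak Kappa at position 3): ranking walks positions 3-4-2-1, expanding outward from the peak — single-peaked.
Bloc 1 violates single-peakedness, so the profile is not single-peaked on this axis.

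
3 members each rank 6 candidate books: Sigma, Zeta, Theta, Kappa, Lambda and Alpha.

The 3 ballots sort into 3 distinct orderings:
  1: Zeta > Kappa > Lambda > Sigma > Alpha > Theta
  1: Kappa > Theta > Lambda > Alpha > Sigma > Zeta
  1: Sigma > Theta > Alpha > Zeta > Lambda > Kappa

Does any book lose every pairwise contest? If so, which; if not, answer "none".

none

Head-to-head results (3 members):
Sigma vs Zeta: Sigma wins 2–1.
Sigma vs Theta: 2 to 1, Sigma.
Sigma vs Kappa: Sigma is ranked higher on 1 ballot, Kappa on 2. Kappa wins 2–1.
Sigma vs Lambda: 1 to 2, Lambda.
Sigma vs Alpha: Sigma wins 2–1.
Zeta vs Theta: Theta wins 2–1.
Zeta–Kappa: Zeta 2–1.
Zeta vs Lambda: Zeta, 2–1.
Zeta vs Alpha: Zeta preferred on 1 ballot; Alpha wins 2–1.
Theta vs Kappa: Kappa, 2–1.
Theta vs Lambda: Theta preferred on 1+1 = 2 ballots; Theta wins 2–1.
Theta vs Alpha: Theta wins 2–1.
Kappa vs Lambda: Kappa preferred on 1+1 = 2 ballots; Kappa wins 2–1.
Kappa vs Alpha: Kappa preferred on 1+1 = 2 ballots; Kappa wins 2–1.
Lambda–Alpha: Lambda 2–1.
Every book wins at least one matchup (Sigma beats Zeta; Zeta beats Kappa; Theta beats Zeta; Kappa beats Sigma; Lambda beats Sigma; Alpha beats Zeta), so there is no Condorcet loser.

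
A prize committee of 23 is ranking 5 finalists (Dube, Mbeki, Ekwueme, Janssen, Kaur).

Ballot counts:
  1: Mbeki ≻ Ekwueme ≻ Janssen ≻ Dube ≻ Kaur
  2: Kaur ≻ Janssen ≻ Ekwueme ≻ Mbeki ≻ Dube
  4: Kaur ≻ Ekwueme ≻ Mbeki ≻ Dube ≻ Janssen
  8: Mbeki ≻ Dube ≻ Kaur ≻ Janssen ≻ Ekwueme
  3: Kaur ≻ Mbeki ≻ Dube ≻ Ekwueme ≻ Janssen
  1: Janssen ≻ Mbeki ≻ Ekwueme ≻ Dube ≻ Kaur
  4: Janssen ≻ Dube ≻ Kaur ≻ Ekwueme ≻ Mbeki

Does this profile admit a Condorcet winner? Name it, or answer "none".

none

Check each pair by majority over 23 ballots:
Dube vs Mbeki: Dube is ranked higher on 4 ballots, Mbeki on 19. Mbeki wins 19–4.
Dube vs Ekwueme: Dube preferred on 8+3+4 = 15 ballots; Dube wins 15–8.
Dube vs Janssen: 15 to 8, Dube.
Dube vs Kaur: 14 to 9, Dube.
Mbeki vs Ekwueme: Mbeki is ranked higher on 1+8+3+1 = 13 ballots, Ekwueme on 10. Mbeki wins 13–10.
Mbeki vs Janssen: 16 to 7, Mbeki.
Mbeki vs Kaur: 10 to 13, Kaur.
Ekwueme vs Janssen: Ekwueme is ranked higher on 1+4+3 = 8 ballots, Janssen on 15. Janssen wins 15–8.
Ekwueme vs Kaur: 2 to 21, Kaur.
Janssen vs Kaur: Janssen preferred on 1+1+4 = 6 ballots; Kaur wins 17–6.
Each nominee drops at least one matchup (Dube loses to Mbeki; Mbeki loses to Kaur; Ekwueme loses to Dube; Janssen loses to Dube; Kaur loses to Dube); the cycle Dube → Kaur → Mbeki → Dube rules out a Condorcet winner.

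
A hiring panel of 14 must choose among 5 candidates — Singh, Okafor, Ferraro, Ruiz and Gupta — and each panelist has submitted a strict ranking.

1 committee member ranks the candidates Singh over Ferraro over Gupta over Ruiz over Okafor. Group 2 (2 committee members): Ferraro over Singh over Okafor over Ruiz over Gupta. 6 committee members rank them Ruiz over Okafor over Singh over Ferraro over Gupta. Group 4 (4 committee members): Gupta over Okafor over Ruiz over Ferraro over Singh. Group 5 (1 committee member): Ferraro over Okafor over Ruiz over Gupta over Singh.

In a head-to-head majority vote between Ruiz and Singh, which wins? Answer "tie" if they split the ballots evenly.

Ruiz

Ballots ranking Ruiz above Singh: 6 + 4 + 1 = 11.
Ballots ranking Singh above Ruiz: 14 − 11 = 3.
Ruiz wins the head-to-head 11–3.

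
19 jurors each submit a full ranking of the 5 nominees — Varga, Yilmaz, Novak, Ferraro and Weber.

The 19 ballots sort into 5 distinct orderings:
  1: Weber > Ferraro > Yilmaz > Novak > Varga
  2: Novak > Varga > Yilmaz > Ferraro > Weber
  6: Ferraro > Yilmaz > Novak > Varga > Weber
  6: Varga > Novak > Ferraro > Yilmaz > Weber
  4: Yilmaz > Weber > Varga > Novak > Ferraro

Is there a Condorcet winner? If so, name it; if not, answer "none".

Pairwise majorities:
Varga vs Yilmaz: 2+6 = 8 for Varga, 11 for Yilmaz — Yilmaz by 11–8.
Varga vs Novak: Varga preferred on 6+4 = 10 ballots; Varga wins 10–9.
Varga vs Ferraro: 12 to 7, Varga.
Varga vs Weber: Varga is ranked higher on 2+6+6 = 14 ballots, Weber on 5. Varga wins 14–5.
Yilmaz vs Novak: 1+6+4 = 11 for Yilmaz, 8 for Novak — Yilmaz by 11–8.
Yilmaz vs Ferraro: Yilmaz is ranked higher on 2+4 = 6 ballots, Ferraro on 13. Ferraro wins 13–6.
Yilmaz vs Weber: 18 to 1, Yilmaz.
Novak vs Ferraro: Novak is ranked higher on 2+6+4 = 12 ballots, Ferraro on 7. Novak wins 12–7.
Novak vs Weber: 14 to 5, Novak.
Ferraro vs Weber: Ferraro is ranked higher on 2+6+6 = 14 ballots, Weber on 5. Ferraro wins 14–5.
Each nominee drops at least one matchup (Varga loses to Yilmaz; Yilmaz loses to Ferraro; Novak loses to Varga; Ferraro loses to Varga; Weber loses to Varga); the cycle Varga beats Ferraro beats Yilmaz beats Varga rules out a Condorcet winner.

none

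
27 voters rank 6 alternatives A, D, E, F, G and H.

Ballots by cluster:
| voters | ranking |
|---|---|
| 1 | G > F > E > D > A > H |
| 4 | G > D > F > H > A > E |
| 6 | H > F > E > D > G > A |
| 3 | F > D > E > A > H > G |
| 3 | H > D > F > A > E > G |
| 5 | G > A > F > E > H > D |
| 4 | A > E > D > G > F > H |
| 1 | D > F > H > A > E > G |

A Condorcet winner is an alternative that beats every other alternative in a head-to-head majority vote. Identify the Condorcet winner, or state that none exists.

Check each pair by majority over 27 ballots:
A–D: D 18–9.
A vs E: A, 17–10.
A–F: F 18–9.
A vs G: G, 16–11.
A–H: H 14–13.
D vs E: E wins 16–11.
D vs F: F wins 15–12.
D–G: D 17–10.
D vs H: H wins 14–13.
E–F: F 23–4.
E vs G: E wins 17–10.
E vs H: H, 14–13.
F vs G: G wins 14–13.
F vs H: F, 18–9.
G vs H: G, 14–13.
Each alternative drops at least one matchup (A loses to D; D loses to E; E loses to A; F loses to G; G loses to D; H loses to F); the cycle A beats E beats D beats A rules out a Condorcet winner.

none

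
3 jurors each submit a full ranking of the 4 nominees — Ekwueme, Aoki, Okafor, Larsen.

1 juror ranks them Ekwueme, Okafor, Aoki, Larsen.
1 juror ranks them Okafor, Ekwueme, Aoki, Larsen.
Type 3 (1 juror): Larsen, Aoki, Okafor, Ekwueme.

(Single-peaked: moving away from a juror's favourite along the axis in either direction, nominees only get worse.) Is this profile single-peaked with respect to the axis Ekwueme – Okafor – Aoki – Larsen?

yes

Axis positions: Ekwueme=1, Okafor=2, Aoki=3, Larsen=4.
Type 1 (peak Ekwueme at position 1): ranking walks positions 1-2-3-4, expanding outward from the peak — single-peaked.
Type 2 (peak Okafor at position 2): ranking walks positions 2-1-3-4, expanding outward from the peak — single-peaked.
Type 3 (peak Larsen at position 4): ranking walks positions 4-3-2-1, expanding outward from the peak — single-peaked.
Every ranking is single-peaked on this axis.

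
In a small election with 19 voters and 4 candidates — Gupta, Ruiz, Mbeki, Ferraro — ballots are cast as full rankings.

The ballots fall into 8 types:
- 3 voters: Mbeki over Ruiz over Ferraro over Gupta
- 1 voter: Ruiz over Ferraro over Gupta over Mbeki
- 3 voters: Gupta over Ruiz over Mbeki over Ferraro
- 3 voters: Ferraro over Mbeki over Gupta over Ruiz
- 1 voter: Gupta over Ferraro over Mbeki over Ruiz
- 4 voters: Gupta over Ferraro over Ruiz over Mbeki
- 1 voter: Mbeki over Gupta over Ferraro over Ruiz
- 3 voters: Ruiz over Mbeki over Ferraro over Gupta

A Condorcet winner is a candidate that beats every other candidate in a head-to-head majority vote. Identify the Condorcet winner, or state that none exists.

none

Head-to-head results (19 voters):
Gupta vs Ruiz: Gupta, 12–7.
Gupta vs Mbeki: Gupta is ranked higher on 1+3+1+4 = 9 ballots, Mbeki on 10. Mbeki wins 10–9.
Gupta–Ferraro: Ferraro 10–9.
Ruiz vs Mbeki: 1+3+4+3 = 11 for Ruiz, 8 for Mbeki — Ruiz by 11–8.
Ruiz vs Ferraro: Ruiz is ranked higher on 3+1+3+3 = 10 ballots, Ferraro on 9. Ruiz wins 10–9.
Mbeki vs Ferraro: 3+3+1+3 = 10 for Mbeki, 9 for Ferraro — Mbeki by 10–9.
Every candidate loses at least once (Gupta loses to Mbeki; Ruiz loses to Gupta; Mbeki loses to Ruiz; Ferraro loses to Ruiz). The majority relation contains the cycle Gupta → Ruiz → Mbeki → Gupta, so there is no Condorcet winner.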